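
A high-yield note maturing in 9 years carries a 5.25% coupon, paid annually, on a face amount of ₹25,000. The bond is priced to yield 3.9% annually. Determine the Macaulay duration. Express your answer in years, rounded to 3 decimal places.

Periodic yield y = 0.039. Discount each cash flow and weight by its year:
  t   CF        PV=CF/(1+0.039)^t    t·PV
  1     1,312.50     1,263.2339     1,263.2339
  2     1,312.50     1,215.8170     2,431.6340
  3     1,312.50     1,170.1800     3,510.5400
  4     1,312.50     1,126.2560     4,505.0240
  5     1,312.50     1,083.9808     5,419.9038
  6     1,312.50     1,043.2924     6,259.7542
  7     1,312.50     1,004.1312     7,028.9187
  8     1,312.50       966.4401     7,731.5206
  9    26,312.50    18,647.5674   167,828.1065
  Σ                 27,520.8987   205,978.6357
Price P = Σ PV = 27,520.8987.
Macaulay duration = Σ(t·PV) / P = 205,978.6357 / 27,520.8987 = 7.48444 years.

7.484 years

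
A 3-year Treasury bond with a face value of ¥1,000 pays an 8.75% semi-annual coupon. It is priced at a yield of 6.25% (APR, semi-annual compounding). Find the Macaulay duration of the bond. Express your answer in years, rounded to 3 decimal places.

2.714 years

Periodic yield y = 0.03125. Discount each cash flow and weight by its period:
  t   CF        PV=CF/(1+0.03125)^t    t·PV
  1        43.75        42.4242        42.4242
  2        43.75        41.1387        82.2773
  3        43.75        39.8920       119.6761
  4        43.75        38.6832       154.7327
  5        43.75        37.5110       187.5548
  6     1,043.75       867.7862     5,206.7170
  Σ                  1,067.4352     5,793.3822
Price P = Σ PV = 1,067.4352.
Macaulay duration = Σ(t·PV) / P = 5,793.3822 / 1,067.4352 = 5.42739 half-year periods.
In years: 5.42739 / 2 = 2.71369 years.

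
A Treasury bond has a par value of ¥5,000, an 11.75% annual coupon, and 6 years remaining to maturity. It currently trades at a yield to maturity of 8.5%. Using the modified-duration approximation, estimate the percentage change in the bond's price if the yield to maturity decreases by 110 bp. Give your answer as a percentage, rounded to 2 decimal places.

Periodic yield y = 0.085. Modified duration first:
  t   CF        PV=CF/(1+0.085)^t    t·PV
  1       587.50       541.4747       541.4747
  2       587.50       499.0550       998.1100
  3       587.50       459.9585     1,379.8755
  4       587.50       423.9249     1,695.6996
  5       587.50       390.7142     1,953.5709
  6     5,587.50     3,424.8307    20,548.9842
  Σ                  5,739.9579    27,117.7148
P = 5,739.9579; D_Mac = 4.72438 yrs; D_mod = 4.72438/(1+0.085) = 4.35426 yrs.
ΔP/P ≈ -D_mod · Δy = -4.35426 × (-0.011) = +0.047897 = +4.7897%.

+4.79%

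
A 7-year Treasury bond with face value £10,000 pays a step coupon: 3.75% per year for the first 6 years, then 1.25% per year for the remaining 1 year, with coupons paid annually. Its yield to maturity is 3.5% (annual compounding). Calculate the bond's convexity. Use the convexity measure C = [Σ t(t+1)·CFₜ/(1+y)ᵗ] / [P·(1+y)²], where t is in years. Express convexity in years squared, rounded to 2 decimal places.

With y = 0.035:
  t   CF        PV=CF/(1+0.035)^t    t·PV        t(t+1)·PV
  1       375.00       362.3188       362.3188         724.6377
  2       375.00       350.0665       700.1330       2,100.3991
  3       375.00       338.2285     1,014.6855       4,058.7422
  4       375.00       326.7908     1,307.1633       6,535.8167
  5       375.00       315.7399     1,578.6997       9,472.1981
  6       375.00       305.0627     1,830.3764      12,812.6351
  7    10,125.00     7,958.1585    55,707.1093     445,656.8747
  Σ                  9,956.3659    62,500.4862     481,361.3036
P = 9,956.3659.
Convexity = Σ t(t+1)·PV / [P·(1+y)²] = 481,361.3036 / (9,956.3659 × 1.071225) = 45.13252.

45.13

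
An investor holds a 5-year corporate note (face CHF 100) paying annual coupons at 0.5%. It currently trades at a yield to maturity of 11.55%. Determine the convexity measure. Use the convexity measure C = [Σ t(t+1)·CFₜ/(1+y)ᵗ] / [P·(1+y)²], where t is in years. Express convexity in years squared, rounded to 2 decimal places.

23.68

With y = 0.1155:
  t   CF        PV=CF/(1+0.1155)^t    t·PV        t(t+1)·PV
  1         0.50         0.4482         0.4482           0.8965
  2         0.50         0.4018         0.8036           2.4109
  3         0.50         0.3602         1.0806           4.3226
  4         0.50         0.3229         1.2917           6.4584
  5       100.50        58.1860       290.9298       1,745.5787
  Σ                     59.7191       294.5540       1,759.6670
P = 59.7191.
Convexity = Σ t(t+1)·PV / [P·(1+y)²] = 1,759.6670 / (59.7191 × 1.244340) = 23.67979.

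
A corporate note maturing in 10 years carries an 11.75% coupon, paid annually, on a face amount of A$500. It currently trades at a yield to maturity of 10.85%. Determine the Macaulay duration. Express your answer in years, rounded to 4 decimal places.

Periodic yield y = 0.1085. Discount each cash flow and weight by its year:
  t   CF        PV=CF/(1+0.1085)^t    t·PV
  1        58.75        52.9995        52.9995
  2        58.75        47.8120        95.6239
  3        58.75        43.1321       129.3964
  4        58.75        38.9103       155.6414
  5        58.75        35.1018       175.5090
  6        58.75        31.6660       189.9962
  7        58.75        28.5666       199.9659
  8        58.75        25.7705       206.1637
  9        58.75        23.2481       209.2325
  10      558.75       199.4622     1,994.6218
  Σ                    526.6691     3,409.1504
Price P = Σ PV = 526.6691.
Macaulay duration = Σ(t·PV) / P = 3,409.1504 / 526.6691 = 6.47304 years.

6.4730 years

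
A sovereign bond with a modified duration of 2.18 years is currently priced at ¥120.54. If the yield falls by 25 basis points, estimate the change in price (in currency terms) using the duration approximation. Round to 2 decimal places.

+¥0.66

Duration approximation: ΔP/P ≈ -D_mod · Δy = -2.18 × (-0.0025) = +0.005450.
ΔP ≈ 120.54 × (+0.005450) = +0.656943.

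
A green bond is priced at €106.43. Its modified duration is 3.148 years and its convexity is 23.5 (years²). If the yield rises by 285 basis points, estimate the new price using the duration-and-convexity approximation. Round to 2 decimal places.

€97.90

Duration effect: -D_mod·Δy = -3.148 × (+0.0285) = -0.089718
Convexity effect: ½·C·(Δy)² = 0.5 × 23.5 × (0.0285)² = +0.0095439375
ΔP/P ≈ -0.089718 + 0.0095439375 = -0.0801740625
New price ≈ 106.43 × (1 - 0.0801740625) = 97.897074528125.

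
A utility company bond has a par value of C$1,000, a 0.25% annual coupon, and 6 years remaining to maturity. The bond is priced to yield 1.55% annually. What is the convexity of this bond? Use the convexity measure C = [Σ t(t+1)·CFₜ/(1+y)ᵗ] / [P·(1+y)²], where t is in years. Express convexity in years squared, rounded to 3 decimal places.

With y = 0.0155:
  t   CF        PV=CF/(1+0.0155)^t    t·PV        t(t+1)·PV
  1         2.50         2.4618         2.4618           4.9237
  2         2.50         2.4243         4.8485          14.5456
  3         2.50         2.3873         7.1618          28.6472
  4         2.50         2.3508         9.4033          47.0165
  5         2.50         2.3149        11.5747          69.4483
  6     1,002.50       914.1234     5,484.7403      38,393.1818
  Σ                    926.0625     5,520.1904      38,557.7630
P = 926.0625.
Convexity = Σ t(t+1)·PV / [P·(1+y)²] = 38,557.7630 / (926.0625 × 1.031240) = 40.37492.

40.375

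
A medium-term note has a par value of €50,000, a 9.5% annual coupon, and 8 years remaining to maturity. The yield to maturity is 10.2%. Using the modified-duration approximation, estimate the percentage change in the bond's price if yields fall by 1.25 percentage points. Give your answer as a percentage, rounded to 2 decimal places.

Periodic yield y = 0.102. Modified duration first:
  t   CF        PV=CF/(1+0.102)^t    t·PV
  1     4,750.00     4,310.3448     4,310.3448
  2     4,750.00     3,911.3837     7,822.7674
  3     4,750.00     3,549.3500    10,648.0500
  4     4,750.00     3,220.8258    12,883.3031
  5     4,750.00     2,922.7094    14,613.5470
  6     4,750.00     2,652.1864    15,913.1184
  7     4,750.00     2,406.7027    16,846.9190
  8    54,750.00    25,172.7908   201,382.3268
  Σ                 48,146.2936   284,420.3764
P = 48,146.2936; D_Mac = 5.90742 yrs; D_mod = 5.90742/(1+0.102) = 5.36064 yrs.
ΔP/P ≈ -D_mod · Δy = -5.36064 × (-0.0125) = +0.067008 = +6.7008%.

+6.70%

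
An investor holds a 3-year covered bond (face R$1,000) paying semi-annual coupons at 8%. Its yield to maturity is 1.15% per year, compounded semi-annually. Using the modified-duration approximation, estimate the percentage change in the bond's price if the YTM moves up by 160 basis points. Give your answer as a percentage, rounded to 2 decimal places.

-4.38%

Periodic yield y = 0.00575. Modified duration first:
  t   CF        PV=CF/(1+0.00575)^t    t·PV
  1        40.00        39.7713        39.7713
  2        40.00        39.5439        79.0879
  3        40.00        39.3179       117.9536
  4        40.00        39.0931       156.3723
  5        40.00        38.8696       194.3479
  6     1,040.00     1,004.8312     6,028.9869
  Σ                  1,201.4269     6,616.5199
P = 1,201.4269; D_Mac = 5.50722 half-year periods = 2.75361 yrs; D_mod = 2.75361/(1+0.00575) = 2.73787 yrs.
ΔP/P ≈ -D_mod · Δy = -2.73787 × (+0.016) = -0.043806 = -4.3806%.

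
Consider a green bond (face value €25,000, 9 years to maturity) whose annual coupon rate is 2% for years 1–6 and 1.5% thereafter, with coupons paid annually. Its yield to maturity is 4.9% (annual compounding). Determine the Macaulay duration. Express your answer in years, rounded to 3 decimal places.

8.226 years

Periodic yield y = 0.049. Discount each cash flow and weight by its year:
  t   CF        PV=CF/(1+0.049)^t    t·PV
  1       500.00       476.6444       476.6444
  2       500.00       454.3798       908.7596
  3       500.00       433.1552     1,299.4656
  4       500.00       412.9220     1,651.6881
  5       500.00       393.6340     1,968.1698
  6       500.00       375.2469     2,251.4812
  7       375.00       268.2890     1,878.0229
  8       375.00       255.7569     2,046.0552
  9    25,375.00    16,497.8237   148,480.4129
  Σ                 19,567.8519   160,960.6999
Price P = Σ PV = 19,567.8519.
Macaulay duration = Σ(t·PV) / P = 160,960.6999 / 19,567.8519 = 8.22577 years.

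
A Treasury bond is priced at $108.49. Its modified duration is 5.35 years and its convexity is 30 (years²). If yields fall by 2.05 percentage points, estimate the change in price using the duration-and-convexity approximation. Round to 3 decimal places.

+$12.583

Duration effect: -D_mod·Δy = -5.35 × (-0.0205) = +0.109675
Convexity effect: ½·C·(Δy)² = 0.5 × 30 × (-0.0205)² = +0.00630375
ΔP/P ≈ +0.109675 + 0.00630375 = +0.11597875
ΔP ≈ 108.49 × (+0.11597875) = +12.5825345875.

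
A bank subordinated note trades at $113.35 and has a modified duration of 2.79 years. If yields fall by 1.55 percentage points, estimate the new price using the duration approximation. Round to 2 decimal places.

$118.25

Duration approximation: ΔP/P ≈ -D_mod · Δy = -2.79 × (-0.0155) = +0.043245.
New price ≈ 113.35 × (1 + 0.043245) = 118.25182075.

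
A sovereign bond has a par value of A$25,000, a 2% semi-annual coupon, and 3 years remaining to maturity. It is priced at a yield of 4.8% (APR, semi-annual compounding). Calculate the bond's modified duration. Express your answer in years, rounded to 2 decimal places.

2.85 years

Periodic yield y = 0.024. First find Macaulay duration:
  t   CF        PV=CF/(1+0.024)^t    t·PV
  1       250.00       244.1406       244.1406
  2       250.00       238.4186       476.8372
  3       250.00       232.8306       698.4919
  4       250.00       227.3737       909.4947
  5       250.00       222.0446     1,110.2230
  6    25,250.00    21,900.8839   131,405.3033
  Σ                 23,065.6920   134,844.4907
P = 23,065.6920; Macaulay duration = 134,844.4907 / 23,065.6920 = 5.84611 half-year periods = 2.92305 years.
Modified duration = D_Mac / (1 + y) = 2.92305 / 1.024 = 2.85454 years.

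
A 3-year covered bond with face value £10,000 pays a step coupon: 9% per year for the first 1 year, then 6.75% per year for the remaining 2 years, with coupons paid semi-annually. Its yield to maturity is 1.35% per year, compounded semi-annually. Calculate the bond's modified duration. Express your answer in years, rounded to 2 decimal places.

2.73 years

Periodic yield y = 0.00675. First find Macaulay duration:
  t   CF        PV=CF/(1+0.00675)^t    t·PV
  1       450.00       446.9829       446.9829
  2       450.00       443.9860       887.9719
  3       337.50       330.7569       992.2706
  4       337.50       328.5392     1,314.1569
  5       337.50       326.3365     1,631.6823
  6    10,337.50     9,928.5469    59,571.2816
  Σ                 11,805.1483    64,844.3461
P = 11,805.1483; Macaulay duration = 64,844.3461 / 11,805.1483 = 5.49289 half-year periods = 2.74644 years.
Modified duration = D_Mac / (1 + y) = 2.74644 / 1.00675 = 2.72803 years.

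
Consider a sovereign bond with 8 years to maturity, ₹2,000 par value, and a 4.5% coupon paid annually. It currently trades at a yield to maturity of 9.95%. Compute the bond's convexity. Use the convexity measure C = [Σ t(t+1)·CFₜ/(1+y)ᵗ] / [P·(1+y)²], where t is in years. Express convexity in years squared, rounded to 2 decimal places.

With y = 0.0995:
  t   CF        PV=CF/(1+0.0995)^t    t·PV        t(t+1)·PV
  1        90.00        81.8554        81.8554         163.7108
  2        90.00        74.4478       148.8957         446.6870
  3        90.00        67.7106       203.1319         812.5275
  4        90.00        61.5831       246.3324       1,231.6621
  5        90.00        56.0101       280.0505       1,680.3030
  6        90.00        50.9414       305.6486       2,139.5399
  7        90.00        46.3314       324.3201       2,594.5611
  8     2,090.00       978.5531     7,828.4252      70,455.8264
  Σ                  1,417.4331     9,418.6597      79,524.8177
P = 1,417.4331.
Convexity = Σ t(t+1)·PV / [P·(1+y)²] = 79,524.8177 / (1,417.4331 × 1.208900) = 46.40980.

46.41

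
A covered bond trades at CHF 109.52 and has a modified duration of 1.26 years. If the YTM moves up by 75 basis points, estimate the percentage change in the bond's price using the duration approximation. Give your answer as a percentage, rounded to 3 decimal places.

Duration approximation: ΔP/P ≈ -D_mod · Δy = -1.26 × (+0.0075) = -0.009450.
As a percentage: -0.9450%.

-0.945%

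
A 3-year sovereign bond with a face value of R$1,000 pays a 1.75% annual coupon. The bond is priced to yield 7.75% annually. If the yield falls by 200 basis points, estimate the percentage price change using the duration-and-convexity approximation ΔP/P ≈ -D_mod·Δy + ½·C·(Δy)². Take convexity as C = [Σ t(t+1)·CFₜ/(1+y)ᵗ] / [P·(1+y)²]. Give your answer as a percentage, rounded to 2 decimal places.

With y = 0.0775:
  t   CF        PV=CF/(1+0.0775)^t    t·PV        t(t+1)·PV
  1        17.50        16.2413        16.2413          32.4826
  2        17.50        15.0731        30.1463          90.4388
  3     1,017.50       813.3596     2,440.0787       9,760.3149
  Σ                    844.6740     2,486.4663       9,883.2362
P = 844.6740; D_Mac = 2.94370 yrs; D_mod = 2.73197 yrs; C = 10.07803.
Duration effect: -2.73197 × (-0.02) = +0.054639
Convexity effect: 0.5 × 10.07803 × (-0.02)² = +0.0020156
ΔP/P ≈ +0.054639 + 0.0020156 = +0.056655 = +5.6655%.

+5.67%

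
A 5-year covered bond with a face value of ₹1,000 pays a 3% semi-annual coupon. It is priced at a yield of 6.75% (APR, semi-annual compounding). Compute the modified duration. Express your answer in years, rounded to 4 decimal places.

Periodic yield y = 0.03375. First find Macaulay duration:
  t   CF        PV=CF/(1+0.03375)^t    t·PV
  1        15.00        14.5103        14.5103
  2        15.00        14.0365        28.0731
  3        15.00        13.5783        40.7348
  4        15.00        13.1350        52.5399
  5        15.00        12.7061        63.5307
  6        15.00        12.2913        73.7479
  7        15.00        11.8900        83.2301
  8        15.00        11.5018        92.0147
  9        15.00        11.1263       100.1369
  10    1,015.00       728.3008     7,283.0085
  Σ                    843.0765     7,831.5268
P = 843.0765; Macaulay duration = 7,831.5268 / 843.0765 = 9.28922 half-year periods = 4.64461 years.
Modified duration = D_Mac / (1 + y) = 4.64461 / 1.03375 = 4.49297 years.

4.4930 years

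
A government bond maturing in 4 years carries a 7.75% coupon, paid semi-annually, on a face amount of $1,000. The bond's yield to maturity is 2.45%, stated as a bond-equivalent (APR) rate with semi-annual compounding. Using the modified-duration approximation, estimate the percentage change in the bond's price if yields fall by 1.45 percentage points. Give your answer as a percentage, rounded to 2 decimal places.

Periodic yield y = 0.01225. Modified duration first:
  t   CF        PV=CF/(1+0.01225)^t    t·PV
  1        38.75        38.2811        38.2811
  2        38.75        37.8178        75.6356
  3        38.75        37.3601       112.0804
  4        38.75        36.9080       147.6320
  5        38.75        36.4614       182.3068
  6        38.75        36.0201       216.1206
  7        38.75        35.5842       249.0894
  8     1,038.75       942.3424     7,538.7396
  Σ                  1,200.7751     8,559.8854
P = 1,200.7751; D_Mac = 7.12863 half-year periods = 3.56432 yrs; D_mod = 3.56432/(1+0.01225) = 3.52118 yrs.
ΔP/P ≈ -D_mod · Δy = -3.52118 × (-0.0145) = +0.051057 = +5.1057%.

+5.11%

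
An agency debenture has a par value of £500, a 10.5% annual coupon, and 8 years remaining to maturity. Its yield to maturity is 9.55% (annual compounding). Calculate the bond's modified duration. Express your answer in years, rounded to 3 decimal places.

5.338 years

Periodic yield y = 0.0955. First find Macaulay duration:
  t   CF        PV=CF/(1+0.0955)^t    t·PV
  1        52.50        47.9233        47.9233
  2        52.50        43.7456        87.4912
  3        52.50        39.9321       119.7963
  4        52.50        36.4510       145.8041
  5        52.50        33.2734       166.3671
  6        52.50        30.3728       182.2369
  7        52.50        27.7251       194.0755
  8       552.50       266.3381     2,130.7045
  Σ                    525.7614     3,074.3989
P = 525.7614; Macaulay duration = 3,074.3989 / 525.7614 = 5.84752 years.
Modified duration = D_Mac / (1 + y) = 5.84752 / 1.0955 = 5.33776 years.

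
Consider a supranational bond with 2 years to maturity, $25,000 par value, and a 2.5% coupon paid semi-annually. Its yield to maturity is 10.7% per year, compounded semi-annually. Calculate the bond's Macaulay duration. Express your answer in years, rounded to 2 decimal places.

1.96 years

Periodic yield y = 0.0535. Discount each cash flow and weight by its period:
  t   CF        PV=CF/(1+0.0535)^t    t·PV
  1       312.50       296.6303       296.6303
  2       312.50       281.5665       563.1329
  3       312.50       267.2677       801.8030
  4    25,312.50    20,549.2928    82,197.1713
  Σ                 21,394.7572    83,858.7375
Price P = Σ PV = 21,394.7572.
Macaulay duration = Σ(t·PV) / P = 83,858.7375 / 21,394.7572 = 3.91959 half-year periods.
In years: 3.91959 / 2 = 1.95980 years.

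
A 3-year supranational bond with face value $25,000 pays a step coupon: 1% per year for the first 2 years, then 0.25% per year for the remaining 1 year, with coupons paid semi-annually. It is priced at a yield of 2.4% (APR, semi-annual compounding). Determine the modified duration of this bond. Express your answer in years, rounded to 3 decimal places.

Periodic yield y = 0.012. First find Macaulay duration:
  t   CF        PV=CF/(1+0.012)^t    t·PV
  1       125.00       123.5178       123.5178
  2       125.00       122.0531       244.1063
  3       125.00       120.6059       361.8176
  4       125.00       119.1758       476.7031
  5        31.25        29.4407       147.2033
  6    25,031.25    23,302.3361   139,814.0168
  Σ                 23,817.1294   141,167.3649
P = 23,817.1294; Macaulay duration = 141,167.3649 / 23,817.1294 = 5.92714 half-year periods = 2.96357 years.
Modified duration = D_Mac / (1 + y) = 2.96357 / 1.012 = 2.92843 years.

2.928 years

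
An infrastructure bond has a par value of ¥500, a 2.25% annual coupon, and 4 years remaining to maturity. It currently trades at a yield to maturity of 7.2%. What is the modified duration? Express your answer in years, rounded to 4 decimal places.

Periodic yield y = 0.072. First find Macaulay duration:
  t   CF        PV=CF/(1+0.072)^t    t·PV
  1        11.25        10.4944        10.4944
  2        11.25         9.7896        19.5791
  3        11.25         9.1320        27.3961
  4       511.25       387.1276     1,548.5106
  Σ                    416.5436     1,605.9802
P = 416.5436; Macaulay duration = 1,605.9802 / 416.5436 = 3.85549 years.
Modified duration = D_Mac / (1 + y) = 3.85549 / 1.072 = 3.59654 years.

3.5965 years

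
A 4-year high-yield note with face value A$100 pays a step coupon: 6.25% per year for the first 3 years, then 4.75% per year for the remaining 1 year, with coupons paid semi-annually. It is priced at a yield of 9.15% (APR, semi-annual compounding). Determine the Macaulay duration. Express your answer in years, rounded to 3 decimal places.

3.574 years

Periodic yield y = 0.04575. Discount each cash flow and weight by its period:
  t   CF        PV=CF/(1+0.04575)^t    t·PV
  1        3.125         2.9883         2.9883
  2        3.125         2.8576         5.7151
  3        3.125         2.7325         8.1976
  4        3.125         2.6130        10.4520
  5        3.125         2.4987        12.4934
  6        3.125         2.3894        14.3362
  7        2.375         1.7365        12.1553
  8      102.375        71.5766       572.6126
  Σ                     89.3925       638.9505
Price P = Σ PV = 89.3925.
Macaulay duration = Σ(t·PV) / P = 638.9505 / 89.3925 = 7.14770 half-year periods.
In years: 7.14770 / 2 = 3.57385 years.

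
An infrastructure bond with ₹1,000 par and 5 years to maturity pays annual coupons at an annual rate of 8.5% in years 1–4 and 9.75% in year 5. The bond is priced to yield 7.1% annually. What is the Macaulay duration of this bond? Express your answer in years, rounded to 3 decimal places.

Periodic yield y = 0.071. Discount each cash flow and weight by its year:
  t   CF        PV=CF/(1+0.071)^t    t·PV
  1        85.00        79.3651        79.3651
  2        85.00        74.1037       148.2074
  3        85.00        69.1911       207.5734
  4        85.00        64.6042       258.4170
  5     1,097.50       778.8560     3,894.2800
  Σ                  1,066.1202     4,587.8430
Price P = Σ PV = 1,066.1202.
Macaulay duration = Σ(t·PV) / P = 4,587.8430 / 1,066.1202 = 4.30331 years.

4.303 years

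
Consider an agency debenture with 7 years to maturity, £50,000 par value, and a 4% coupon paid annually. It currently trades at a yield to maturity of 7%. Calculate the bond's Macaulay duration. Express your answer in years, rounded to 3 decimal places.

Periodic yield y = 0.07. Discount each cash flow and weight by its year:
  t   CF        PV=CF/(1+0.07)^t    t·PV
  1     2,000.00     1,869.1589     1,869.1589
  2     2,000.00     1,746.8775     3,493.7549
  3     2,000.00     1,632.5958     4,897.7873
  4     2,000.00     1,525.7904     6,103.1617
  5     2,000.00     1,425.9724     7,129.8618
  6     2,000.00     1,332.6844     7,996.1067
  7    52,000.00    32,382.9866   226,680.9060
  Σ                 41,916.0659   258,170.7373
Price P = Σ PV = 41,916.0659.
Macaulay duration = Σ(t·PV) / P = 258,170.7373 / 41,916.0659 = 6.15923 years.

6.159 years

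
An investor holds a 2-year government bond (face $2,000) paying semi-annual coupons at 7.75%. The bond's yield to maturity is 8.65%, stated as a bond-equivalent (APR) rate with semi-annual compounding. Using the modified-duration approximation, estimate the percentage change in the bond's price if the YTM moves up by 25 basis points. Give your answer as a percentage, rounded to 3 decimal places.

Periodic yield y = 0.04325. Modified duration first:
  t   CF        PV=CF/(1+0.04325)^t    t·PV
  1        77.50        74.2871        74.2871
  2        77.50        71.2074       142.4147
  3        77.50        68.2553       204.7660
  4     2,077.50     1,753.8299     7,015.3194
  Σ                  1,967.5796     7,436.7872
P = 1,967.5796; D_Mac = 3.77966 half-year periods = 1.88983 yrs; D_mod = 1.88983/(1+0.04325) = 1.81148 yrs.
ΔP/P ≈ -D_mod · Δy = -1.81148 × (+0.0025) = -0.004529 = -0.4529%.

-0.453%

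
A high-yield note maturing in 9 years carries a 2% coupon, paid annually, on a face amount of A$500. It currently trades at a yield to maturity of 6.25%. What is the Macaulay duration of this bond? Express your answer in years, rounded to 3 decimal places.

8.170 years

Periodic yield y = 0.0625. Discount each cash flow and weight by its year:
  t   CF        PV=CF/(1+0.0625)^t    t·PV
  1        10.00         9.4118         9.4118
  2        10.00         8.8581        17.7163
  3        10.00         8.3371        25.0112
  4        10.00         7.8466        31.3866
  5        10.00         7.3851        36.9254
  6        10.00         6.9507        41.7040
  7        10.00         6.5418        45.7926
  8        10.00         6.1570        49.2559
  9       510.00       295.5355     2,659.8199
  Σ                    357.0237     2,917.0237
Price P = Σ PV = 357.0237.
Macaulay duration = Σ(t·PV) / P = 2,917.0237 / 357.0237 = 8.17039 years.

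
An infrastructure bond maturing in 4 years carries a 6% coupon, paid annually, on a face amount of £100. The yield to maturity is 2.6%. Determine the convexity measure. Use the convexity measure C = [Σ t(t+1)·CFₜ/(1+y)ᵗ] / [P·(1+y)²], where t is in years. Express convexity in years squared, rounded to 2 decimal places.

17.07

With y = 0.026:
  t   CF        PV=CF/(1+0.026)^t    t·PV        t(t+1)·PV
  1         6.00         5.8480         5.8480          11.6959
  2         6.00         5.6998        11.3995          34.1986
  3         6.00         5.5553        16.6660          66.6639
  4       106.00        95.6569       382.6277       1,913.1385
  Σ                    112.7600       416.5411       2,025.6968
P = 112.7600.
Convexity = Σ t(t+1)·PV / [P·(1+y)²] = 2,025.6968 / (112.7600 × 1.052676) = 17.06573.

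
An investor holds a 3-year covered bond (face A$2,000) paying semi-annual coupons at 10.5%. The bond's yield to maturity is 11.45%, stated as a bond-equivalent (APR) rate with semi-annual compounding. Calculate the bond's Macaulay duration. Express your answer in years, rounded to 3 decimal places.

2.645 years

Periodic yield y = 0.05725. Discount each cash flow and weight by its period:
  t   CF        PV=CF/(1+0.05725)^t    t·PV
  1       105.00        99.3143        99.3143
  2       105.00        93.9364       187.8728
  3       105.00        88.8498       266.5493
  4       105.00        84.0385       336.1542
  5       105.00        79.4879       397.4393
  6     2,105.00     1,507.2522     9,043.5134
  Σ                  1,952.8791    10,330.8432
Price P = Σ PV = 1,952.8791.
Macaulay duration = Σ(t·PV) / P = 10,330.8432 / 1,952.8791 = 5.29006 half-year periods.
In years: 5.29006 / 2 = 2.64503 years.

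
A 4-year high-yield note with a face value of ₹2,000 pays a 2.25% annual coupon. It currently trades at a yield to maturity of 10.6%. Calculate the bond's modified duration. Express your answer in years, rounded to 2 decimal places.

Periodic yield y = 0.106. First find Macaulay duration:
  t   CF        PV=CF/(1+0.106)^t    t·PV
  1        45.00        40.6872        40.6872
  2        45.00        36.7877        73.5753
  3        45.00        33.2619        99.7857
  4     2,045.00     1,366.6988     5,466.7951
  Σ                  1,477.4355     5,680.8433
P = 1,477.4355; Macaulay duration = 5,680.8433 / 1,477.4355 = 3.84507 years.
Modified duration = D_Mac / (1 + y) = 3.84507 / 1.106 = 3.47656 years.

3.48 years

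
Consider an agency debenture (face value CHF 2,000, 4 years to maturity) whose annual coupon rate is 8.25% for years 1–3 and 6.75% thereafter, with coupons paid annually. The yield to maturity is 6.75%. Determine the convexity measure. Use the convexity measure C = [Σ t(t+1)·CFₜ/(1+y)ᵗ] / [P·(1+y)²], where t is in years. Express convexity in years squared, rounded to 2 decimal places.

15.06

With y = 0.0675:
  t   CF        PV=CF/(1+0.0675)^t    t·PV        t(t+1)·PV
  1       165.00       154.5667       154.5667         309.1335
  2       165.00       144.7932       289.5864         868.7592
  3       165.00       135.6377       406.9130       1,627.6519
  4     2,135.00     1,644.0929     6,576.3715      32,881.8573
  Σ                  2,079.0905     7,427.4376      35,687.4019
P = 2,079.0905.
Convexity = Σ t(t+1)·PV / [P·(1+y)²] = 35,687.4019 / (2,079.0905 × 1.139556) = 15.06280.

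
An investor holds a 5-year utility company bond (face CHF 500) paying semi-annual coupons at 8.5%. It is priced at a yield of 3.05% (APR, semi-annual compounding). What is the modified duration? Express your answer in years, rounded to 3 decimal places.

Periodic yield y = 0.01525. First find Macaulay duration:
  t   CF        PV=CF/(1+0.01525)^t    t·PV
  1        21.25        20.9308        20.9308
  2        21.25        20.6164        41.2328
  3        21.25        20.3067        60.9202
  4        21.25        20.0017        80.0068
  5        21.25        19.7013        98.5063
  6        21.25        19.4053       116.4320
  7        21.25        19.1138       133.7969
  8        21.25        18.8267       150.6139
  9        21.25        18.5439       166.8954
  10      521.25       448.0393     4,480.3928
  Σ                    625.4860     5,349.7278
P = 625.4860; Macaulay duration = 5,349.7278 / 625.4860 = 8.55291 half-year periods = 4.27646 years.
Modified duration = D_Mac / (1 + y) = 4.27646 / 1.01525 = 4.21222 years.

4.212 years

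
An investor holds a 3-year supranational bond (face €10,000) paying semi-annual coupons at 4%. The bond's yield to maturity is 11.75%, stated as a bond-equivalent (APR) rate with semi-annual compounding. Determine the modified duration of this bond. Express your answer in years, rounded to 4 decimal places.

2.6798 years

Periodic yield y = 0.05875. First find Macaulay duration:
  t   CF        PV=CF/(1+0.05875)^t    t·PV
  1       200.00       188.9020       188.9020
  2       200.00       178.4198       356.8397
  3       200.00       168.5193       505.5580
  4       200.00       159.1682       636.6728
  5       200.00       150.3360       751.6798
  6    10,200.00     7,241.6850    43,450.1102
  Σ                  8,087.0304    45,889.7625
P = 8,087.0304; Macaulay duration = 45,889.7625 / 8,087.0304 = 5.67449 half-year periods = 2.83724 years.
Modified duration = D_Mac / (1 + y) = 2.83724 / 1.05875 = 2.67981 years.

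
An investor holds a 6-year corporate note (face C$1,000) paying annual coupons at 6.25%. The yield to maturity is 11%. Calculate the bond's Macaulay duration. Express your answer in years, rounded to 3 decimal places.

5.073 years

Periodic yield y = 0.11. Discount each cash flow and weight by its year:
  t   CF        PV=CF/(1+0.11)^t    t·PV
  1        62.50        56.3063        56.3063
  2        62.50        50.7264       101.4528
  3        62.50        45.6995       137.0984
  4        62.50        41.1707       164.6827
  5        62.50        37.0907       185.4535
  6     1,062.50       568.0559     3,408.3353
  Σ                    799.0495     4,053.3291
Price P = Σ PV = 799.0495.
Macaulay duration = Σ(t·PV) / P = 4,053.3291 / 799.0495 = 5.07269 years.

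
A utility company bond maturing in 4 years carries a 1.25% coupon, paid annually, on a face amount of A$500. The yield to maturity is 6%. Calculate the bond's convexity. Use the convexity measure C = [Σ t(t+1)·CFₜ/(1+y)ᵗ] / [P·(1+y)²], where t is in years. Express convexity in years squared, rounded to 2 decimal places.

With y = 0.06:
  t   CF        PV=CF/(1+0.06)^t    t·PV        t(t+1)·PV
  1         6.25         5.8962         5.8962          11.7925
  2         6.25         5.5625        11.1250          33.3749
  3         6.25         5.2476        15.7429          62.9714
  4       506.25       400.9974     1,603.9897       8,019.9483
  Σ                    417.7037     1,636.7537       8,128.0871
P = 417.7037.
Convexity = Σ t(t+1)·PV / [P·(1+y)²] = 8,128.0871 / (417.7037 × 1.123600) = 17.31842.

17.32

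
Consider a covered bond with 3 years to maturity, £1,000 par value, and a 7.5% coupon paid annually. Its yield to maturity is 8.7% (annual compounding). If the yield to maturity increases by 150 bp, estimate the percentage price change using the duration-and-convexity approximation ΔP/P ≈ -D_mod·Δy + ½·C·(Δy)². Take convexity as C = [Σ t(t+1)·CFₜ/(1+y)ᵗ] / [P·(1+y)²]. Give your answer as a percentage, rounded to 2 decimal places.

With y = 0.087:
  t   CF        PV=CF/(1+0.087)^t    t·PV        t(t+1)·PV
  1        75.00        68.9972        68.9972         137.9945
  2        75.00        63.4749       126.9498         380.8495
  3     1,075.00       836.9892     2,510.9675      10,043.8699
  Σ                    969.4613     2,706.9146      10,562.7139
P = 969.4613; D_Mac = 2.79218 yrs; D_mod = 2.56871 yrs; C = 9.22117.
Duration effect: -2.56871 × (+0.015) = -0.038531
Convexity effect: 0.5 × 9.22117 × (0.015)² = +0.0010374
ΔP/P ≈ -0.038531 + 0.0010374 = -0.037493 = -3.7493%.

-3.75%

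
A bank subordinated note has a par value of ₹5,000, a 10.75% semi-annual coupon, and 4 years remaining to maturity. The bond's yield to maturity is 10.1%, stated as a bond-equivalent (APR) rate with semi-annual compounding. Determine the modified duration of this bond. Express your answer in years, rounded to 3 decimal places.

3.200 years

Periodic yield y = 0.0505. First find Macaulay duration:
  t   CF        PV=CF/(1+0.0505)^t    t·PV
  1       268.75       255.8306       255.8306
  2       268.75       243.5322       487.0644
  3       268.75       231.8250       695.4751
  4       268.75       220.6806       882.7226
  5       268.75       210.0720     1,050.3600
  6       268.75       199.9734     1,199.8401
  7       268.75       190.3602     1,332.5212
  8     5,268.75     3,552.5413    28,420.3306
  Σ                  5,104.8153    34,324.1445
P = 5,104.8153; Macaulay duration = 34,324.1445 / 5,104.8153 = 6.72388 half-year periods = 3.36194 years.
Modified duration = D_Mac / (1 + y) = 3.36194 / 1.0505 = 3.20032 years.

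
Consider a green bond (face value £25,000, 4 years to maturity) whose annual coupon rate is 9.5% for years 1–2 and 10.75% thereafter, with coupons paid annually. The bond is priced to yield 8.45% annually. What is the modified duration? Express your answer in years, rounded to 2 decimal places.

3.24 years

Periodic yield y = 0.0845. First find Macaulay duration:
  t   CF        PV=CF/(1+0.0845)^t    t·PV
  1     2,375.00     2,189.9493     2,189.9493
  2     2,375.00     2,019.3170     4,038.6340
  3     2,687.50     2,106.9770     6,320.9311
  4    27,687.50    20,015.4574    80,061.8294
  Σ                 26,331.7007    92,611.3438
P = 26,331.7007; Macaulay duration = 92,611.3438 / 26,331.7007 = 3.51710 years.
Modified duration = D_Mac / (1 + y) = 3.51710 / 1.0845 = 3.24307 years.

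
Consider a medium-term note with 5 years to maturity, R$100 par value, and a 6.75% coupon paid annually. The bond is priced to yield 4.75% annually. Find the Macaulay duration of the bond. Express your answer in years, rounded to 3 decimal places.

Periodic yield y = 0.0475. Discount each cash flow and weight by its year:
  t   CF        PV=CF/(1+0.0475)^t    t·PV
  1         6.75         6.4439         6.4439
  2         6.75         6.1517        12.3034
  3         6.75         5.8728        17.6183
  4         6.75         5.6064        22.4258
  5       106.75        84.6443       423.2215
  Σ                    108.7191       482.0129
Price P = Σ PV = 108.7191.
Macaulay duration = Σ(t·PV) / P = 482.0129 / 108.7191 = 4.43356 years.

4.434 years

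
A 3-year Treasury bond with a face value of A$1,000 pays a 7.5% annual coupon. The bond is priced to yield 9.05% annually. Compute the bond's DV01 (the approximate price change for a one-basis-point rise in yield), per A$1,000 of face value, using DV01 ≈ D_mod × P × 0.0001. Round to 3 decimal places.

A$0.246

Periodic yield y = 0.0905.
  t   CF        PV=CF/(1+0.0905)^t    t·PV
  1        75.00        68.7758        68.7758
  2        75.00        63.0681       126.1363
  3     1,075.00       828.9560     2,486.8679
  Σ                    960.7999     2,681.7799
P = 960.7999; D_Mac = 2.79120 yrs; D_mod = 2.55956 yrs.
DV01 ≈ 2.55956 × 960.7999 × 0.0001 = 0.245922.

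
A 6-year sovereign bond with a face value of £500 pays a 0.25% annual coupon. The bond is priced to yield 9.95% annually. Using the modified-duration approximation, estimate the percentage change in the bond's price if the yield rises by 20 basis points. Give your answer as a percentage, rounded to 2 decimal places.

-1.08%

Periodic yield y = 0.0995. Modified duration first:
  t   CF        PV=CF/(1+0.0995)^t    t·PV
  1         1.25         1.1369         1.1369
  2         1.25         1.0340         2.0680
  3         1.25         0.9404         2.8213
  4         1.25         0.8553         3.4213
  5         1.25         0.7779         3.8896
  6       501.25       283.7154     1,702.2927
  Σ                    288.4600     1,715.6297
P = 288.4600; D_Mac = 5.94755 yrs; D_mod = 5.94755/(1+0.0995) = 5.40932 yrs.
ΔP/P ≈ -D_mod · Δy = -5.40932 × (+0.002) = -0.010819 = -1.0819%.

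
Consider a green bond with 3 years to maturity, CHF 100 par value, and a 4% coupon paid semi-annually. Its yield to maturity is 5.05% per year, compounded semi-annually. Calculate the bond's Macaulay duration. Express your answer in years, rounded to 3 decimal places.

2.854 years

Periodic yield y = 0.02525. Discount each cash flow and weight by its period:
  t   CF        PV=CF/(1+0.02525)^t    t·PV
  1         2.00         1.9507         1.9507
  2         2.00         1.9027         3.8054
  3         2.00         1.8558         5.5675
  4         2.00         1.8101         7.2405
  5         2.00         1.7656         8.8278
  6       102.00        87.8257       526.9541
  Σ                     97.1107       554.3460
Price P = Σ PV = 97.1107.
Macaulay duration = Σ(t·PV) / P = 554.3460 / 97.1107 = 5.70840 half-year periods.
In years: 5.70840 / 2 = 2.85420 years.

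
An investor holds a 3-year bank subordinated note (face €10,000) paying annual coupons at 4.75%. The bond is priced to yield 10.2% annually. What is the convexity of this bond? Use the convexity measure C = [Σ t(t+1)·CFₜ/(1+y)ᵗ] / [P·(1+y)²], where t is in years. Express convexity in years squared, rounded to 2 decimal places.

9.25

With y = 0.102:
  t   CF        PV=CF/(1+0.102)^t    t·PV        t(t+1)·PV
  1       475.00       431.0345       431.0345         862.0690
  2       475.00       391.1384       782.2767       2,346.8302
  3    10,475.00     7,827.2508    23,481.7523      93,927.0093
  Σ                  8,649.4236    24,695.0635      97,135.9084
P = 8,649.4236.
Convexity = Σ t(t+1)·PV / [P·(1+y)²] = 97,135.9084 / (8,649.4236 × 1.214404) = 9.24761.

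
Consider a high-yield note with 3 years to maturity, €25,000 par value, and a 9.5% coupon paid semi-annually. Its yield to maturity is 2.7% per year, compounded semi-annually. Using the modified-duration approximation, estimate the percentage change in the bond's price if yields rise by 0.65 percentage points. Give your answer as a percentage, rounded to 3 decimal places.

-1.739%

Periodic yield y = 0.0135. Modified duration first:
  t   CF        PV=CF/(1+0.0135)^t    t·PV
  1     1,187.50     1,171.6823     1,171.6823
  2     1,187.50     1,156.0753     2,312.1505
  3     1,187.50     1,140.6761     3,422.0284
  4     1,187.50     1,125.4821     4,501.9285
  5     1,187.50     1,110.4905     5,552.4526
  6    26,187.50    24,163.0372   144,978.2231
  Σ                 29,867.4435   161,938.4655
P = 29,867.4435; D_Mac = 5.42191 half-year periods = 2.71095 yrs; D_mod = 2.71095/(1+0.0135) = 2.67484 yrs.
ΔP/P ≈ -D_mod · Δy = -2.67484 × (+0.0065) = -0.017386 = -1.7386%.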